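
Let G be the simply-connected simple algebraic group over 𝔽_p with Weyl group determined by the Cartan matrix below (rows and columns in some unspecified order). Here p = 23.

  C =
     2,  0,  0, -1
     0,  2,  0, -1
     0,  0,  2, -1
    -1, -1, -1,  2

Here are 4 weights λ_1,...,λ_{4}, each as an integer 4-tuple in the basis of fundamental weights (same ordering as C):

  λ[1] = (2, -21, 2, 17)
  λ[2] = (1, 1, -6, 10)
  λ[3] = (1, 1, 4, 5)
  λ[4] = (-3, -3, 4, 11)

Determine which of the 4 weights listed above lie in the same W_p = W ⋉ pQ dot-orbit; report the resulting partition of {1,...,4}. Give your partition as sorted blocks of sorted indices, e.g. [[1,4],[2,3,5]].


Dynkin diagram of C (from the 6 off-diagonal −1 entries): D_4.

Folding the 4 weights λ_j+ρ into Ā_23 (reps in the given 4-coord order):

  [1] (1, 18, 1, 1)
  [2] (2, 2, 5, 6)
  [3] (2, 2, 5, 6)
  [4] (2, 2, 5, 6)

2 distinct reps among the 4 weights ⇒ 2 W_23-linkage classes:

[[1], [2, 3, 4]]


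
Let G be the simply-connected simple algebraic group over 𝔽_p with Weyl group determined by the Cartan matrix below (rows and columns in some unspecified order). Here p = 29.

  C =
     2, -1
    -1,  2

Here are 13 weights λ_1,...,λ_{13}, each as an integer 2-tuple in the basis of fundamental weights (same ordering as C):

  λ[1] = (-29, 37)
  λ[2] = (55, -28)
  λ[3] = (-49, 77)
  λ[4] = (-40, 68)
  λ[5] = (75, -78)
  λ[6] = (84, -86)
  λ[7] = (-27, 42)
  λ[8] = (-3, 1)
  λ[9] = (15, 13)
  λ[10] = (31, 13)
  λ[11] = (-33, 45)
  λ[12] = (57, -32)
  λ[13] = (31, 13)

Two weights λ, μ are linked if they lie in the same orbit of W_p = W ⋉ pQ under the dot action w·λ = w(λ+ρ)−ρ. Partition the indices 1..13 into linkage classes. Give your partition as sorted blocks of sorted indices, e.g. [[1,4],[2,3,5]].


C ↔ A_2 under row/col permutation; |W(A_2)| = 6.

Alcove-folded reps (p=29, 13 weights, presented ϖ-order):

  [1] (19, 1)
  [2] (2, 0)
  [3] (19, 1)
  [4] (10, 1)
  [5] (10, 1)
  [6] (2, 0)
  [7] (12, 3)
  [8] (2, 0)
  [9] (15, 13)
  [10] (12, 3)
  [11] (12, 3)
  [12] (2, 0)
  [13] (12, 3)

These 13 weights hit 5 W_29-dot-orbits; sizes (2, 4, 2, 4, 1):

[[1, 3], [2, 6, 8, 12], [4, 5], [7, 10, 11, 13], [9]]


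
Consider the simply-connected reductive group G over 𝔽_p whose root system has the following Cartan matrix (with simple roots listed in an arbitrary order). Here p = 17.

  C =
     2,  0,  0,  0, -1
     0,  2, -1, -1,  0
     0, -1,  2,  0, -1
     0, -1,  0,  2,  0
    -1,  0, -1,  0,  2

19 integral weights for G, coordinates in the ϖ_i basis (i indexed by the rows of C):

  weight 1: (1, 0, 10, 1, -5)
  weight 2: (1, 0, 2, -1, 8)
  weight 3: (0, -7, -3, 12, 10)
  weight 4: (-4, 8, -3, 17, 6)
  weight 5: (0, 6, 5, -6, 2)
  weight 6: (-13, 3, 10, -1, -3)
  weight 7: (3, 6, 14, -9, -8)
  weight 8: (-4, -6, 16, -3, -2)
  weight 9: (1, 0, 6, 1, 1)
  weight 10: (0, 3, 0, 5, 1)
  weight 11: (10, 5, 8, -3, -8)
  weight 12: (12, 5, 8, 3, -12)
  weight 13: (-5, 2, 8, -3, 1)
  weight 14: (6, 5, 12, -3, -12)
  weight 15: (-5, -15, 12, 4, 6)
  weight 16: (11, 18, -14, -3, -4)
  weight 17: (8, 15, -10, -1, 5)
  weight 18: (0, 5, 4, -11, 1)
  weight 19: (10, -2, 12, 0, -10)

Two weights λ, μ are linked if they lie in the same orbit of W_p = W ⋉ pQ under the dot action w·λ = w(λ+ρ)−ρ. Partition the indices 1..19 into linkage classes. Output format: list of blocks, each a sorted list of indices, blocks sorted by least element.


A_5 Cartan matrix, 5 simple roots permuted; ρ=(1,1,1,1,1).

Folding the 19 weights λ_j+ρ into Ā_17 (reps in the given 5-coord order):

  1: (2, 1, 7, 2, 2) · 2: (2, 1, 3, 0, 9) · 3: (1, 2, 6, 5, 3) · 4: (2, 1, 7, 2, 2) · 5: (1, 2, 6, 5, 3) · 6: (2, 1, 3, 0, 9) · 7: (2, 1, 7, 2, 2) · 8: (1, 2, 6, 5, 3) · 9: (2, 1, 7, 2, 2) · 10: (1, 4, 1, 6, 2) · 11: (2, 4, 2, 0, 7) · 12: (2, 4, 2, 0, 7) · 13: (2, 1, 7, 2, 2) · 14: (2, 4, 2, 0, 7) · 15: (1, 4, 1, 6, 2) · 16: (2, 1, 3, 0, 9) · 17: (1, 2, 6, 5, 3) · 18: (1, 4, 1, 6, 2) · 19: (2, 1, 3, 0, 9)

Linkage partition of the 19 weights (5 classes, p=17):

[[1, 4, 7, 9, 13], [2, 6, 16, 19], [3, 5, 8, 17], [10, 15, 18], [11, 12, 14]]


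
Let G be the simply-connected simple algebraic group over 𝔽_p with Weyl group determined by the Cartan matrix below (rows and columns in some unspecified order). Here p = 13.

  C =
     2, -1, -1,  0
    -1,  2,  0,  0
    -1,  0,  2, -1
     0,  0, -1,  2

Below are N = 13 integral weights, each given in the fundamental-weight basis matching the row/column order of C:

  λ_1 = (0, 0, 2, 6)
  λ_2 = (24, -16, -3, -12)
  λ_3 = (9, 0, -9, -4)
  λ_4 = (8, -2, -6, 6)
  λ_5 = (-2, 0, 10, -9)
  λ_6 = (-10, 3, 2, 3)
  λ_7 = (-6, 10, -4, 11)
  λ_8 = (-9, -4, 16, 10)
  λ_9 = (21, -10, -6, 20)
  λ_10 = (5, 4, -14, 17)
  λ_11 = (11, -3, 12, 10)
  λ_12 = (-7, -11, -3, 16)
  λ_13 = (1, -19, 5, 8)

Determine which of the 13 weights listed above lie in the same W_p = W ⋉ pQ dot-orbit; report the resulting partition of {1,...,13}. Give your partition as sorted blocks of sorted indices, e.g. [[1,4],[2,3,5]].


A_4 Cartan matrix, 4 simple roots permuted; ρ=(1,1,1,1).

Alcove-folded reps (p=13, 13 weights, presented ϖ-order):

  1: (1, 1, 3, 7);  2: (1, 0, 2, 8);  3: (1, 0, 2, 8);  4: (3, 1, 5, 2);  5: (1, 0, 2, 8);  6: (2, 3, 2, 2);  7: (3, 1, 5, 2);  8: (2, 3, 2, 2);  9: (4, 1, 5, 0);  10: (2, 3, 6, 0);  11: (1, 0, 2, 8);  12: (3, 1, 5, 2);  13: (3, 1, 5, 2)

The 13 indices split into 6 linkage classes (same alcove rep ⇔ same W_13-dot-orbit):

[[1], [2, 3, 5, 11], [4, 7, 12, 13], [6, 8], [9], [10]]


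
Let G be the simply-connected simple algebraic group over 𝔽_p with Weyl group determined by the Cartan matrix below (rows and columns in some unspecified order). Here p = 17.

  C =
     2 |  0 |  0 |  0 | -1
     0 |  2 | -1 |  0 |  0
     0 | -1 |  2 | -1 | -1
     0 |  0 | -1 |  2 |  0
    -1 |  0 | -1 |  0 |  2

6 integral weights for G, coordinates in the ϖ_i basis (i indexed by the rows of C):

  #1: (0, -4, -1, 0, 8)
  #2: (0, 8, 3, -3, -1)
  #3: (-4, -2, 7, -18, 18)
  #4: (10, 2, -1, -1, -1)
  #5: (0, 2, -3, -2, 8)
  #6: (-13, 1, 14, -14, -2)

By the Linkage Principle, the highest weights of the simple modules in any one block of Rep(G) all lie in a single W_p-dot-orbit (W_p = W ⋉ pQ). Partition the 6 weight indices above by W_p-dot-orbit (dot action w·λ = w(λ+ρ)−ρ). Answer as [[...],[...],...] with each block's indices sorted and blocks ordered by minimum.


D_5 Cartan matrix, 5 simple roots permuted; ρ=(1,1,1,1,1).

Folding the 6 weights λ_j+ρ into Ā_17 (reps in the given 5-coord order):

  1: (1, 0, 1, 2, 6);  2: (1, 9, 2, 2, 0);  3: (1, 0, 1, 2, 6);  4: (11, 3, 0, 0, 0);  5: (1, 0, 1, 2, 6);  6: (1, 9, 2, 2, 0)

3 distinct reps among the 6 weights ⇒ 3 W_17-linkage classes:

[[1, 3, 5], [2, 6], [4]]


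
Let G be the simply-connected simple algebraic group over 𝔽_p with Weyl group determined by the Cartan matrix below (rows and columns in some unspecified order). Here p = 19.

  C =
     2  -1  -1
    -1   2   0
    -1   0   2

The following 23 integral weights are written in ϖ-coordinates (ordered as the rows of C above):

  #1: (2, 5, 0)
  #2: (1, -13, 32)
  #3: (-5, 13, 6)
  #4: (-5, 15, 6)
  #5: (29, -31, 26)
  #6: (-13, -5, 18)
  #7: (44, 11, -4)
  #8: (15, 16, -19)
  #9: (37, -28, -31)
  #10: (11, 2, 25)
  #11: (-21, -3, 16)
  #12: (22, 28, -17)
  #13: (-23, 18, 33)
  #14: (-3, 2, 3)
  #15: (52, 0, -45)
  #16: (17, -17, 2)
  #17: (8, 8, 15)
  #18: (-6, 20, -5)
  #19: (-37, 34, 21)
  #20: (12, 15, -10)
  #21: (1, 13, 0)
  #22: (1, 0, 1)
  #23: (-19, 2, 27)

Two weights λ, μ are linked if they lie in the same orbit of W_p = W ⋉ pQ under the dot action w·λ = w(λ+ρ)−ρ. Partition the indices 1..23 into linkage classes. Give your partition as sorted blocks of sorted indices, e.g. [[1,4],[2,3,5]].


Type A_3, rank 3, |W|=24; reorder rows/cols to standard.

λ_j+ρ reflected into Ā_19 (⟨·,θ^∨⟩≤19); 3-tuples as given:

  λ_1 → (3, 6, 1)
  λ_2 → (4, 10, 3)
  λ_3 → (4, 10, 3)
  λ_4 → (4, 12, 3)
  λ_5 → (0, 11, 8)
  λ_6 → (4, 12, 3)
  λ_7 → (4, 12, 3)
  λ_8 → (2, 1, 2)
  λ_9 → (0, 11, 8)
  λ_10 → (4, 12, 3)
  λ_11 → (2, 14, 1)
  λ_12 → (4, 10, 3)
  λ_13 → (4, 12, 3)
  λ_14 → (2, 1, 2)
  λ_15 → (3, 6, 1)
  λ_16 → (2, 14, 1)
  λ_17 → (3, 6, 1)
  λ_18 → (4, 10, 3)
  λ_19 → (2, 14, 1)
  λ_20 → (3, 6, 1)
  λ_21 → (2, 14, 1)
  λ_22 → (2, 1, 2)
  λ_23 → (3, 6, 1)

Grouping the 23 weights by Ā_19-representative: 6 linkage classes.

[[1, 15, 17, 20, 23], [2, 3, 12, 18], [4, 6, 7, 10, 13], [5, 9], [8, 14, 22], [11, 16, 19, 21]]


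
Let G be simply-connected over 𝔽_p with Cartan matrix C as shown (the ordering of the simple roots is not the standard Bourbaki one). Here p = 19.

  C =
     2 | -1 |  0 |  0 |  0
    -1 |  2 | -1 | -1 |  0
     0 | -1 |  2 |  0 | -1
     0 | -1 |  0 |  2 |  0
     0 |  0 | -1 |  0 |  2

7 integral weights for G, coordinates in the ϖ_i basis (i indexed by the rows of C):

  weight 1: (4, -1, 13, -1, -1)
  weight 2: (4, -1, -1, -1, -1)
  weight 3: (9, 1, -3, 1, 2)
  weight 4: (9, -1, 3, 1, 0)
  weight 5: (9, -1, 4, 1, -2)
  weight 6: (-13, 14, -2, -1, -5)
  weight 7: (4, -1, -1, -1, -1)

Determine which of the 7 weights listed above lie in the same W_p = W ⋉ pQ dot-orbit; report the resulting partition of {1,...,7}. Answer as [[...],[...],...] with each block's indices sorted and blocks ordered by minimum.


D_5 Cartan matrix, 5 simple roots permuted; ρ=(1,1,1,1,1).

W_19-reps of the 7 weights in Ā_19 (same 5-coord order as C):

    [1] (5, 0, 0, 0, 0)
    [2] (5, 0, 0, 0, 0)
    [3] (10, 0, 2, 2, 1)
    [4] (10, 0, 2, 2, 1)
    [5] (10, 0, 2, 2, 1)
    [6] (10, 0, 2, 2, 1)
    [7] (5, 0, 0, 0, 0)

Grouping the 7 weights by Ā_19-representative: 2 linkage classes.

[[1, 2, 7], [3, 4, 5, 6]]


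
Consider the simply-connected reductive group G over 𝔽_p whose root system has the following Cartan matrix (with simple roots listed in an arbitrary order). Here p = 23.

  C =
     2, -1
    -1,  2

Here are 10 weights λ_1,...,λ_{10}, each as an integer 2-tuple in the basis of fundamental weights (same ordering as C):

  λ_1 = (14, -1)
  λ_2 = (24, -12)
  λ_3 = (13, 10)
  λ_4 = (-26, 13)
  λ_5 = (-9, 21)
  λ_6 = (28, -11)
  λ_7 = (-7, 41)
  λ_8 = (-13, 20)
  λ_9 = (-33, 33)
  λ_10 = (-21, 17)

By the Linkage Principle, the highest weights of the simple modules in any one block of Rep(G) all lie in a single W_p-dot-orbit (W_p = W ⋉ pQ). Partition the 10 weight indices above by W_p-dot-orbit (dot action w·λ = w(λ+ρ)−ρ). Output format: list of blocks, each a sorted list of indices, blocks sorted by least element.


Type A_2, rank 2, |W|=6; reorder rows/cols to standard.

Folding the 10 weights λ_j+ρ into Ā_23 (reps in the given 2-coord order):

    λ_1+ρ ↦ (15, 0)
    λ_2+ρ ↦ (12, 9)
    λ_3+ρ ↦ (12, 9)
    λ_4+ρ ↦ (12, 9)
    λ_5+ρ ↦ (8, 14)
    λ_6+ρ ↦ (13, 4)
    λ_7+ρ ↦ (13, 4)
    λ_8+ρ ↦ (12, 9)
    λ_9+ρ ↦ (12, 9)
    λ_10+ρ ↦ (18, 2)

Partition of {1..10} into 5 W_23-dot-orbits:

[[1], [2, 3, 4, 8, 9], [5], [6, 7], [10]]


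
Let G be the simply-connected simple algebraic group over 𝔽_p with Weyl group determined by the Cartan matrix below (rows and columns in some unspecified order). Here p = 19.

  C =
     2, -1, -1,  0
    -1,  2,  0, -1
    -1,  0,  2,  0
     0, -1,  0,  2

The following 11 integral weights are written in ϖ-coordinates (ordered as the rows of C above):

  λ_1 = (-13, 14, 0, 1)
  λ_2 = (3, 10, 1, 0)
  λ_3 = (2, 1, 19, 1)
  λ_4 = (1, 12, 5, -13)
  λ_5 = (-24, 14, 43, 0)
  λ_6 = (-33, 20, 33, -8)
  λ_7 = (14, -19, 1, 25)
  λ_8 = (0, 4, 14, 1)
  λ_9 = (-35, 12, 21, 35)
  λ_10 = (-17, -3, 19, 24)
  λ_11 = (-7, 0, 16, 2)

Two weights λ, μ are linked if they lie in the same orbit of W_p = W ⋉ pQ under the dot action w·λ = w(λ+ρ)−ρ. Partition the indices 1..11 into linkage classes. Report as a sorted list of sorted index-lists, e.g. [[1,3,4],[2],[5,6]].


Root system A_4: the 4×4 matrix C matches after relabeling.

Ā_19 reps of the 11 weights (A_4, coords as presented):

  [1] (1, 3, 11, 2)
  [2] (4, 11, 2, 1)
  [3] (1, 3, 11, 2)
  [4] (2, 1, 4, 10)
  [5] (4, 11, 2, 1)
  [6] (1, 3, 11, 2)
  [7] (4, 11, 2, 1)
  [8] (1, 3, 11, 2)
  [9] (4, 11, 2, 1)
  [10] (4, 11, 2, 1)
  [11] (1, 3, 11, 2)

Grouping the 11 weights by Ā_19-representative: 3 linkage classes.

[[1, 3, 6, 8, 11], [2, 5, 7, 9, 10], [4]]


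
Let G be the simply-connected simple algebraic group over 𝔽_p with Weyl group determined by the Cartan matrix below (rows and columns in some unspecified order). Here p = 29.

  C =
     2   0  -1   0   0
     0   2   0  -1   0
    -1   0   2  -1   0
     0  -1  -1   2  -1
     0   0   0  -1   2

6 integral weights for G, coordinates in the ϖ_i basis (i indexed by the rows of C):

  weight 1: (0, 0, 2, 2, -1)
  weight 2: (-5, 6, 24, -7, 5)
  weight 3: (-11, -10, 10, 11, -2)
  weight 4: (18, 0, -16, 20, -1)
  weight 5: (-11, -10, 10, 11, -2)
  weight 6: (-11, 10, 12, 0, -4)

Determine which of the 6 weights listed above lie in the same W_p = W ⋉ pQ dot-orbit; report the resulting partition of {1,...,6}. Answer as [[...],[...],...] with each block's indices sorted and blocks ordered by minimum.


Type D_5, rank 5, |W|=1920; reorder rows/cols to standard.

λ_j+ρ reflected into Ā_29 (⟨·,θ^∨⟩≤29); 5-tuples as given:

  λ_1+ρ ↦ (1, 1, 3, 3, 0) · λ_2+ρ ↦ (1, 1, 3, 3, 0) · λ_3+ρ ↦ (10, 9, 1, 2, 1) · λ_4+ρ ↦ (1, 1, 3, 3, 0) · λ_5+ρ ↦ (10, 9, 1, 2, 1) · λ_6+ρ ↦ (10, 9, 1, 2, 1)

Grouping the 6 weights by Ā_29-representative: 2 linkage classes.

[[1, 2, 4], [3, 5, 6]]


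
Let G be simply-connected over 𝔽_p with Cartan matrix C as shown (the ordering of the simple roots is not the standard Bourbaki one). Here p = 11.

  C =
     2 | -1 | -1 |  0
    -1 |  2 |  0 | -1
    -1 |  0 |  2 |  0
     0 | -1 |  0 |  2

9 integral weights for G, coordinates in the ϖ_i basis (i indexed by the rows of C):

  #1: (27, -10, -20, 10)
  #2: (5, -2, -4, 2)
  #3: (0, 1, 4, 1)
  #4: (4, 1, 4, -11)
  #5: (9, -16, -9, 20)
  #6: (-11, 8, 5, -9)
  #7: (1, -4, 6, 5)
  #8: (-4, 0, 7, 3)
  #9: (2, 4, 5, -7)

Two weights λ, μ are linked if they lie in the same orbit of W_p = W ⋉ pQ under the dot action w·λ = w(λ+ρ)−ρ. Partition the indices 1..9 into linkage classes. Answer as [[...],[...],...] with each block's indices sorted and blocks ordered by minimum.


Type A_4, rank 4, |W|=120; reorder rows/cols to standard.

λ_j+ρ reflected into Ā_11 (⟨·,θ^∨⟩≤11); 4-tuples as given:

    [1] (0, 0, 2, 3)
    [2] (2, 1, 3, 2)
    [3] (1, 2, 5, 2)
    [4] (3, 5, 1, 1)
    [5] (1, 2, 5, 2)
    [6] (3, 5, 1, 1)
    [7] (1, 2, 5, 2)
    [8] (1, 2, 5, 2)
    [9] (2, 1, 3, 2)

Linkage partition of the 9 weights (4 classes, p=11):

[[1], [2, 9], [3, 5, 7, 8], [4, 6]]


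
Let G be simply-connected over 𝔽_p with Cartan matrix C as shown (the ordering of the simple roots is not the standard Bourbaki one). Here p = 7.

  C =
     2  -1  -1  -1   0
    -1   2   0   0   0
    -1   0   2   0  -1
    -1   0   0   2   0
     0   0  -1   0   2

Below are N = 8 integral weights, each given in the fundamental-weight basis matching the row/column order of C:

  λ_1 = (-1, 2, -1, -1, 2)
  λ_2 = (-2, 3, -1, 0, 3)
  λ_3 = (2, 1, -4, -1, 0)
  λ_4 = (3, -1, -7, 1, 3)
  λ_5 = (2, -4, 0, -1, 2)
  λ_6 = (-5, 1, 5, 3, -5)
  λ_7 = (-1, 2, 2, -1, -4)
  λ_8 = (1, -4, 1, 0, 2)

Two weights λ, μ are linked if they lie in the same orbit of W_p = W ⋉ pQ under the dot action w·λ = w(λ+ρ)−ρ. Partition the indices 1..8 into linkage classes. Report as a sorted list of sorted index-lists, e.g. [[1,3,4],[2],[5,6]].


Dynkin diagram of C (from the 8 off-diagonal −1 entries): D_5.

λ_j+ρ reflected into Ā_7 (⟨·,θ^∨⟩≤7); 5-tuples as given:

  [1] (0, 3, 0, 0, 3) · [2] (0, 3, 0, 0, 3) · [3] (0, 2, 1, 0, 2) · [4] (0, 2, 1, 0, 2) · [5] (0, 3, 0, 0, 3) · [6] (0, 2, 1, 0, 2) · [7] (0, 3, 0, 0, 3) · [8] (0, 2, 1, 0, 2)

These 8 weights hit 2 W_7-dot-orbits; sizes (4, 4):

[[1, 2, 5, 7], [3, 4, 6, 8]]


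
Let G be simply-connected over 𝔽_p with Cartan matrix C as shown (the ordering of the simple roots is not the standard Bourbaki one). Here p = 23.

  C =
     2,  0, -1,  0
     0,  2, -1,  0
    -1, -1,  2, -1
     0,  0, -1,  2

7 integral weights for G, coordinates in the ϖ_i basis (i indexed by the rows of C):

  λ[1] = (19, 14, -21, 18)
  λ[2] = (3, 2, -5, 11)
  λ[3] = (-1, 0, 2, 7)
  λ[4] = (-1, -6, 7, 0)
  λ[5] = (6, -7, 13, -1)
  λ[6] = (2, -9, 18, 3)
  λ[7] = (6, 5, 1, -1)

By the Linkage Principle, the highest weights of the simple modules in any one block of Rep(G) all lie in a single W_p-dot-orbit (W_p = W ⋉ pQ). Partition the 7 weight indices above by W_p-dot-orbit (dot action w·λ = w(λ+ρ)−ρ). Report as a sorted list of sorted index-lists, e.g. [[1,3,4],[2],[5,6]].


Root system D_4: the 4×4 matrix C matches after relabeling.

Alcove-folded reps (p=23, 7 weights, presented ϖ-order):

    λ_1+ρ ↦ (0, 5, 3, 1)
    λ_2+ρ ↦ (0, 1, 3, 8)
    λ_3+ρ ↦ (0, 1, 3, 8)
    λ_4+ρ ↦ (0, 5, 3, 1)
    λ_5+ρ ↦ (7, 6, 2, 0)
    λ_6+ρ ↦ (0, 5, 3, 1)
    λ_7+ρ ↦ (7, 6, 2, 0)

Partition of {1..7} into 3 W_23-dot-orbits:

[[1, 4, 6], [2, 3], [5, 7]]


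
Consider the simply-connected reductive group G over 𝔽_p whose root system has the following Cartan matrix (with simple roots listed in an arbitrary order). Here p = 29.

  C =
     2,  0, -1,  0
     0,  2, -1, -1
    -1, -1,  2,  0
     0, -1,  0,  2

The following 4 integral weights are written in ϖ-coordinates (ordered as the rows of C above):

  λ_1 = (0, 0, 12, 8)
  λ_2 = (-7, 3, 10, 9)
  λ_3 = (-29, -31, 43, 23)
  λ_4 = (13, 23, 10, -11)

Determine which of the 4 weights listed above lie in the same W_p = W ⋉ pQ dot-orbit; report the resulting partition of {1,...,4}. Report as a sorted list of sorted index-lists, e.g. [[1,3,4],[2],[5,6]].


A_4 Cartan matrix, 4 simple roots permuted; ρ=(1,1,1,1).

W_29-reps of the 4 weights in Ā_29 (same 4-coord order as C):

  1: (1, 1, 13, 9);  2: (6, 4, 5, 10);  3: (1, 1, 13, 9);  4: (6, 4, 5, 10)

Linkage partition of the 4 weights (2 classes, p=29):

[[1, 3], [2, 4]]


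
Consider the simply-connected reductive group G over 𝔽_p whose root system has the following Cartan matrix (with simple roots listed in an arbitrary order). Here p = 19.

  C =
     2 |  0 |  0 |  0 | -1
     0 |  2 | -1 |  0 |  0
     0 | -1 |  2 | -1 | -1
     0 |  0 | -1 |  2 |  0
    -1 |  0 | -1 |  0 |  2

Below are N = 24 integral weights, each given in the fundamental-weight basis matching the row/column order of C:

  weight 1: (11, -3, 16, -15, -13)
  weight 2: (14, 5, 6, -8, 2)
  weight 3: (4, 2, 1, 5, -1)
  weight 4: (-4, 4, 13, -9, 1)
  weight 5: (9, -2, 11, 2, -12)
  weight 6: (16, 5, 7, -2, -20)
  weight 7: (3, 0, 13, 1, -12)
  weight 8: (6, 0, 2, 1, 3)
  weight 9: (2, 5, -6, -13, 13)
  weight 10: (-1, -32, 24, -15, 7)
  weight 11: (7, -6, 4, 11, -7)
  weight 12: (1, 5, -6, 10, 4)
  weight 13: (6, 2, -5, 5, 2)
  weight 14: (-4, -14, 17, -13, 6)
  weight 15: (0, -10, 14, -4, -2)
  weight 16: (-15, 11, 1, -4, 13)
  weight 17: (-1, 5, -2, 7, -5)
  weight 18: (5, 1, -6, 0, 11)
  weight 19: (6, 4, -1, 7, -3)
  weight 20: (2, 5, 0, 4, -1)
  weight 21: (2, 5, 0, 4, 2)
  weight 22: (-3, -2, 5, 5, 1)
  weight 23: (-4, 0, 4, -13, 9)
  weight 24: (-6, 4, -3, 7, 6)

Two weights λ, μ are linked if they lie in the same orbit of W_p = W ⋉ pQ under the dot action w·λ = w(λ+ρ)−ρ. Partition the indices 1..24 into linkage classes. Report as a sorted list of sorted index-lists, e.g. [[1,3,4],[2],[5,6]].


Cartan matrix: type D_5 (|W|=1920); un-permuting the 5 rows.

λ_j+ρ reflected into Ā_19 (⟨·,θ^∨⟩≤19); 5-tuples as given:

  1: (0, 9, 2, 3, 1)
  2: (3, 6, 1, 5, 0)
  3: (5, 3, 2, 6, 0)
  4: (5, 3, 2, 6, 0)
  5: (1, 1, 0, 3, 4)
  6: (2, 1, 5, 6, 0)
  7: (6, 1, 2, 2, 1)
  8: (6, 1, 2, 2, 1)
  9: (0, 9, 2, 3, 1)
  10: (2, 1, 5, 6, 0)
  11: (2, 1, 5, 6, 0)
  12: (2, 1, 5, 6, 0)
  13: (6, 1, 2, 2, 1)
  14: (3, 6, 1, 5, 0)
  15: (0, 9, 2, 3, 1)
  16: (5, 3, 2, 6, 0)
  17: (1, 1, 0, 3, 4)
  18: (6, 1, 2, 2, 1)
  19: (5, 3, 2, 6, 0)
  20: (3, 6, 1, 5, 0)
  21: (3, 6, 1, 5, 0)
  22: (2, 1, 5, 6, 0)
  23: (3, 6, 1, 5, 0)
  24: (5, 3, 2, 6, 0)

6 distinct reps among the 24 weights ⇒ 6 W_19-linkage classes:

[[1, 9, 15], [2, 14, 20, 21, 23], [3, 4, 16, 19, 24], [5, 17], [6, 10, 11, 12, 22], [7, 8, 13, 18]]


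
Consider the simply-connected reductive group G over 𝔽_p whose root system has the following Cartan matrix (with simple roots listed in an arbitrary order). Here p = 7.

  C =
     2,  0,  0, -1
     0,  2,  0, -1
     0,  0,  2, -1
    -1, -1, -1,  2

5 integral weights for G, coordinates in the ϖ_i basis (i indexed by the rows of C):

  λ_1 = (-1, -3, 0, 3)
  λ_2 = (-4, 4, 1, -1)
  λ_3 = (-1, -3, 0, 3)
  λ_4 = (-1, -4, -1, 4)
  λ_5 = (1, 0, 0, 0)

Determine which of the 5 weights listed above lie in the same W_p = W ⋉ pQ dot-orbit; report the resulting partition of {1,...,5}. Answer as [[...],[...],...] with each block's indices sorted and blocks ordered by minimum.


Cartan matrix: type D_4 (|W|=192); un-permuting the 4 rows.

Ā_7 reps of the 5 weights (D_4, coords as presented):

  1: (0, 2, 1, 2)
  2: (0, 2, 1, 2)
  3: (0, 2, 1, 2)
  4: (0, 3, 0, 2)
  5: (2, 1, 1, 1)

3 distinct reps among the 5 weights ⇒ 3 W_7-linkage classes:

[[1, 2, 3], [4], [5]]


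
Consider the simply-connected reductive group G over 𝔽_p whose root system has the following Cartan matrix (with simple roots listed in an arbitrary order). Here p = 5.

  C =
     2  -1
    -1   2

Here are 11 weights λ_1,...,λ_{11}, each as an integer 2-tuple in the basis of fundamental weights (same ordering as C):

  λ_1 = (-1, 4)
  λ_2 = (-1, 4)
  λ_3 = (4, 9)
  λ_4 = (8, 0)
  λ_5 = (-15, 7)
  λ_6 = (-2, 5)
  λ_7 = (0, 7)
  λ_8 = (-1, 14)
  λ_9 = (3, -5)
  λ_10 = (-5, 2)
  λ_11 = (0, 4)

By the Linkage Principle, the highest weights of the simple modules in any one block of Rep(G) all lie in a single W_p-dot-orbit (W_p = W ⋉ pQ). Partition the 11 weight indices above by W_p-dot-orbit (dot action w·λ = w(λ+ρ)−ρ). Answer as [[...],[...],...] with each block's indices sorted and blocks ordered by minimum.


Cartan matrix: type A_2 (|W|=6); un-permuting the 2 rows.

W_5-reps of the 11 weights in Ā_5 (same 2-coord order as C):

  1: (0, 5);  2: (0, 5);  3: (0, 5);  4: (0, 4);  5: (3, 1);  6: (0, 4);  7: (3, 1);  8: (0, 0);  9: (0, 4);  10: (3, 1);  11: (0, 4)

Partition of {1..11} into 4 W_5-dot-orbits:

[[1, 2, 3], [4, 6, 9, 11], [5, 7, 10], [8]]


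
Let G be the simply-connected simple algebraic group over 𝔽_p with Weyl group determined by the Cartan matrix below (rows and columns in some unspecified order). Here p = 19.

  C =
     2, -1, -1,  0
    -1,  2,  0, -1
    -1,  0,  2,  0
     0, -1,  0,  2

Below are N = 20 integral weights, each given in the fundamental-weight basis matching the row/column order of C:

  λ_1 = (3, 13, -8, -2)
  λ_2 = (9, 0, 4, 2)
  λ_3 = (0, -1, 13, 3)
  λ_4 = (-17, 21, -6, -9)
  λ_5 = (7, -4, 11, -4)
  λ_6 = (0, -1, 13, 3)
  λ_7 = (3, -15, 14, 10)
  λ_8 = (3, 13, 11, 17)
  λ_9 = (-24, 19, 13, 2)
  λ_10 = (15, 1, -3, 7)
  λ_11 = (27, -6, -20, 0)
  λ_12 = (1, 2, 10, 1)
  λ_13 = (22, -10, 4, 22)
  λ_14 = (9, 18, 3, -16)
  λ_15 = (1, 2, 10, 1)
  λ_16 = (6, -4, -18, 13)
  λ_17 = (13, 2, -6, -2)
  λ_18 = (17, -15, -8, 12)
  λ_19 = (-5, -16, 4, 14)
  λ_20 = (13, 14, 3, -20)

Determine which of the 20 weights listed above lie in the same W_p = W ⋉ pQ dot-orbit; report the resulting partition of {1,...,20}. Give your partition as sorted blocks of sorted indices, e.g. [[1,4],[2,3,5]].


Type A_4, rank 4, |W|=120; reorder rows/cols to standard.

W_19-reps of the 20 weights in Ā_19 (same 4-coord order as C):

    λ_1+ρ ↦ (3, 10, 4, 1)
    λ_2+ρ ↦ (10, 1, 5, 3)
    λ_3+ρ ↦ (1, 0, 14, 4)
    λ_4+ρ ↦ (2, 3, 11, 2)
    λ_5+ρ ↦ (2, 3, 11, 2)
    λ_6+ρ ↦ (1, 0, 14, 4)
    λ_7+ρ ↦ (10, 1, 5, 3)
    λ_8+ρ ↦ (3, 10, 4, 1)
    λ_9+ρ ↦ (10, 1, 5, 3)
    λ_10+ρ ↦ (9, 2, 5, 1)
    λ_11+ρ ↦ (0, 4, 10, 1)
    λ_12+ρ ↦ (2, 3, 11, 2)
    λ_13+ρ ↦ (0, 4, 10, 1)
    λ_14+ρ ↦ (0, 4, 10, 1)
    λ_15+ρ ↦ (2, 3, 11, 2)
    λ_16+ρ ↦ (3, 10, 4, 1)
    λ_17+ρ ↦ (9, 2, 5, 1)
    λ_18+ρ ↦ (3, 10, 4, 1)
    λ_19+ρ ↦ (1, 0, 14, 4)
    λ_20+ρ ↦ (0, 4, 10, 1)

Grouping the 20 weights by Ā_19-representative: 6 linkage classes.

[[1, 8, 16, 18], [2, 7, 9], [3, 6, 19], [4, 5, 12, 15], [10, 17], [11, 13, 14, 20]]


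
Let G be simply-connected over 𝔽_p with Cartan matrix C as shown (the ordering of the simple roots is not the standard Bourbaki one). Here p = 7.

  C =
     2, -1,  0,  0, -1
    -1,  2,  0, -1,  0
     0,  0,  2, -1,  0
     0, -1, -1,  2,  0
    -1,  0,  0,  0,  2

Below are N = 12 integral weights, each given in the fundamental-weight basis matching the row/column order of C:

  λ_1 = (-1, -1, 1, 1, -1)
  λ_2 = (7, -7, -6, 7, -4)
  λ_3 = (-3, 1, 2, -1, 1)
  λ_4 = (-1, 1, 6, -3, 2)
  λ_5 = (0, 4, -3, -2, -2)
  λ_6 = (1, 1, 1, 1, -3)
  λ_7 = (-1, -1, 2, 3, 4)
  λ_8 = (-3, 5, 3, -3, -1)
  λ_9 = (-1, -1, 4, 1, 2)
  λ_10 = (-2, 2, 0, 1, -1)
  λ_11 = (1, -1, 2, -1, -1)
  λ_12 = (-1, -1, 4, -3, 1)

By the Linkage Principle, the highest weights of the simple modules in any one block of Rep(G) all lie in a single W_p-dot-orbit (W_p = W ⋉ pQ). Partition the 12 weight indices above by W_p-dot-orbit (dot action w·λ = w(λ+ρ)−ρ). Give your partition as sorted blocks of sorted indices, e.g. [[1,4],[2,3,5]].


Type A_5, rank 5, |W|=720; reorder rows/cols to standard.

λ_j+ρ reflected into Ā_7 (⟨·,θ^∨⟩≤7); 5-tuples as given:

  1: (0, 0, 2, 2, 0)
  2: (0, 2, 1, 2, 1)
  3: (2, 0, 3, 0, 0)
  4: (0, 0, 2, 2, 0)
  5: (0, 2, 1, 2, 1)
  6: (0, 2, 1, 2, 1)
  7: (0, 0, 2, 2, 0)
  8: (0, 2, 1, 2, 1)
  9: (0, 0, 2, 2, 0)
  10: (0, 2, 1, 2, 1)
  11: (2, 0, 3, 0, 0)
  12: (2, 0, 3, 0, 0)

3 distinct reps among the 12 weights ⇒ 3 W_7-linkage classes:

[[1, 4, 7, 9], [2, 5, 6, 8, 10], [3, 11, 12]]


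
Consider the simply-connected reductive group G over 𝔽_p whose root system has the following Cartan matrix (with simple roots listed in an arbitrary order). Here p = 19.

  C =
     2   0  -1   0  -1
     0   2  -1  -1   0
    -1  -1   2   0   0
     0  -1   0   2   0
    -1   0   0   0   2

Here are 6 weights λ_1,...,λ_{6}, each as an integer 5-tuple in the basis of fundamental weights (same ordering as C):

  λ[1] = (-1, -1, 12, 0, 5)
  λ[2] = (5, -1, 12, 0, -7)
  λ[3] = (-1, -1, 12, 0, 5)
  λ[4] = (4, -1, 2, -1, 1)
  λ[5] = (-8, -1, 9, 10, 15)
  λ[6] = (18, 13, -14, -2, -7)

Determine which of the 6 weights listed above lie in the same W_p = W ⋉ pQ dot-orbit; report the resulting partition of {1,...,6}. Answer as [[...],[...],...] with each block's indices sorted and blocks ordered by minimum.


Type A_5, rank 5, |W|=720; reorder rows/cols to standard.

Folding the 6 weights λ_j+ρ into Ā_19 (reps in the given 5-coord order):

  λ_1 → (0, 0, 13, 0, 5);  λ_2 → (0, 0, 13, 0, 5);  λ_3 → (0, 0, 13, 0, 5);  λ_4 → (5, 0, 3, 0, 2);  λ_5 → (5, 0, 3, 0, 2);  λ_6 → (0, 0, 13, 0, 5)

The 6 indices split into 2 linkage classes (same alcove rep ⇔ same W_19-dot-orbit):

[[1, 2, 3, 6], [4, 5]]


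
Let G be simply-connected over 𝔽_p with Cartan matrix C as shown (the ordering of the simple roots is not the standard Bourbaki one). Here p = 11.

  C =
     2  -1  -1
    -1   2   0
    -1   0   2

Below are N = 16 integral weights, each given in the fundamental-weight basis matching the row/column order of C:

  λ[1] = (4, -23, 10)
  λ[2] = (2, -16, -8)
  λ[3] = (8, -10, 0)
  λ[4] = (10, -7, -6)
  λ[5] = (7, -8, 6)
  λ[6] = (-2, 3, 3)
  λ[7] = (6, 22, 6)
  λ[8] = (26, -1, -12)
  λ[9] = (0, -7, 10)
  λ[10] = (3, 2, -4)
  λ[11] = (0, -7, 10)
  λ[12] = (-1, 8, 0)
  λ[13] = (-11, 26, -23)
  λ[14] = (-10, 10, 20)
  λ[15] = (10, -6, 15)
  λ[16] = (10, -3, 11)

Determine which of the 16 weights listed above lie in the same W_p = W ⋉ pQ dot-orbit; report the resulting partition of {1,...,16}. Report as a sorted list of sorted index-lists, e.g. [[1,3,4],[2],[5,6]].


Root system A_3: the 3×3 matrix C matches after relabeling.

λ_j+ρ reflected into Ā_11 (⟨·,θ^∨⟩≤11); 3-tuples as given:

    [1] (0, 6, 5)
    [2] (1, 3, 3)
    [3] (0, 9, 1)
    [4] (0, 6, 5)
    [5] (1, 3, 3)
    [6] (1, 3, 3)
    [7] (1, 3, 3)
    [8] (0, 6, 5)
    [9] (5, 0, 5)
    [10] (1, 3, 3)
    [11] (5, 0, 5)
    [12] (0, 9, 1)
    [13] (5, 0, 5)
    [14] (0, 9, 1)
    [15] (0, 6, 5)
    [16] (0, 9, 1)

These 16 weights hit 4 W_11-dot-orbits; sizes (4, 5, 4, 3):

[[1, 4, 8, 15], [2, 5, 6, 7, 10], [3, 12, 14, 16], [9, 11, 13]]


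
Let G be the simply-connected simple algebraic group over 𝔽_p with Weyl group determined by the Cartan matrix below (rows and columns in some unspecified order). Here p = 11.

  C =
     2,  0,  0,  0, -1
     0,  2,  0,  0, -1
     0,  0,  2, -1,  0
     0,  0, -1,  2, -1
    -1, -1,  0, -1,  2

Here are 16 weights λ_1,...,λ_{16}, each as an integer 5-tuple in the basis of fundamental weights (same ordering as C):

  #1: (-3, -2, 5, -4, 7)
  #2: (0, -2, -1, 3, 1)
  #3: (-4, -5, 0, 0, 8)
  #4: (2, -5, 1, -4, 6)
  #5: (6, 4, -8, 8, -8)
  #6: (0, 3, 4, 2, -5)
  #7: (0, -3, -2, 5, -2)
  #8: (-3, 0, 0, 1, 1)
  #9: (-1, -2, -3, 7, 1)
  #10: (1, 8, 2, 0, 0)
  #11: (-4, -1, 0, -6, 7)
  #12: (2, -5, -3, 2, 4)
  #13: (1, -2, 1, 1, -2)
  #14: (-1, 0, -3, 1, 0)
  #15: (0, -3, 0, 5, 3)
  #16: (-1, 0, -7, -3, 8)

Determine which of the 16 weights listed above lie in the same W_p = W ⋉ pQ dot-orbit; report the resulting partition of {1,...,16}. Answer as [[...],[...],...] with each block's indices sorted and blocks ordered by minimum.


Root system D_5: the 5×5 matrix C matches after relabeling.

Ā_11 reps of the 16 weights (D_5, coords as presented):

  λ_1+ρ ↦ (2, 1, 1, 2, 0) · λ_2+ρ ↦ (1, 1, 0, 3, 1) · λ_3+ρ ↦ (3, 4, 1, 1, 0) · λ_4+ρ ↦ (3, 4, 1, 1, 0) · λ_5+ρ ↦ (0, 2, 2, 2, 0) · λ_6+ρ ↦ (3, 0, 4, 1, 0) · λ_7+ρ ↦ (2, 1, 1, 2, 0) · λ_8+ρ ↦ (2, 1, 1, 2, 0) · λ_9+ρ ↦ (0, 1, 2, 0, 1) · λ_10+ρ ↦ (3, 4, 1, 1, 0) · λ_11+ρ ↦ (3, 0, 4, 1, 0) · λ_12+ρ ↦ (3, 4, 1, 1, 0) · λ_13+ρ ↦ (0, 1, 2, 0, 1) · λ_14+ρ ↦ (0, 1, 2, 0, 1) · λ_15+ρ ↦ (0, 1, 2, 0, 1) · λ_16+ρ ↦ (0, 1, 2, 0, 1)

These 16 weights hit 6 W_11-dot-orbits; sizes (3, 1, 4, 1, 2, 5):

[[1, 7, 8], [2], [3, 4, 10, 12], [5], [6, 11], [9, 13, 14, 15, 16]]


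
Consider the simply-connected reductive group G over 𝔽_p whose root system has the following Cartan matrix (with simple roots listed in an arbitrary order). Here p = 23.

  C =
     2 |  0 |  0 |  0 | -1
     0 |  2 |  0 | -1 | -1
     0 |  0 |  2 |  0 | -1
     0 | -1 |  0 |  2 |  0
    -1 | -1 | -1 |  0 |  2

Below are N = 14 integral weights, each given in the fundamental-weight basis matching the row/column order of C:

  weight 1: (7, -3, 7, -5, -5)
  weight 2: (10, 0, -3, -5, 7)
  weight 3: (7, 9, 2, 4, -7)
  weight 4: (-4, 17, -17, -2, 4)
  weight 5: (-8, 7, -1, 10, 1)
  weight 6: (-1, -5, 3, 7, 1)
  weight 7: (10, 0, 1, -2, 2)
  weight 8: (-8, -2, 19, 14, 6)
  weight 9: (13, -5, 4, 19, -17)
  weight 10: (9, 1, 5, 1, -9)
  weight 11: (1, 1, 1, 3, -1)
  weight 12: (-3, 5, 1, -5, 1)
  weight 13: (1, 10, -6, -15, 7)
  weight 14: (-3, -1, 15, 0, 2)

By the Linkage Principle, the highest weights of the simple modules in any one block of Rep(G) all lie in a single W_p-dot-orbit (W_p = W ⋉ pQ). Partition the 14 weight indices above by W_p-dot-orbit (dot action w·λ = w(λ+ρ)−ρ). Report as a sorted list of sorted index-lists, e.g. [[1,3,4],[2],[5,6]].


Root system D_5: the 5×5 matrix C matches after relabeling.

Alcove-folded reps (p=23, 14 weights, presented ϖ-order):

  λ_1 → (2, 2, 2, 4, 0) · λ_2 → (11, 0, 2, 1, 3) · λ_3 → (2, 3, 3, 5, 3) · λ_4 → (11, 0, 2, 1, 3) · λ_5 → (2, 2, 5, 11, 0) · λ_6 → (2, 2, 2, 4, 0) · λ_7 → (11, 0, 2, 1, 3) · λ_8 → (11, 0, 2, 1, 3) · λ_9 → (11, 0, 2, 1, 3) · λ_10 → (2, 2, 2, 4, 0) · λ_11 → (2, 2, 2, 4, 0) · λ_12 → (2, 2, 2, 4, 0) · λ_13 → (2, 2, 5, 11, 0) · λ_14 → (2, 0, 16, 1, 1)

Partition of {1..14} into 5 W_23-dot-orbits:

[[1, 6, 10, 11, 12], [2, 4, 7, 8, 9], [3], [5, 13], [14]]


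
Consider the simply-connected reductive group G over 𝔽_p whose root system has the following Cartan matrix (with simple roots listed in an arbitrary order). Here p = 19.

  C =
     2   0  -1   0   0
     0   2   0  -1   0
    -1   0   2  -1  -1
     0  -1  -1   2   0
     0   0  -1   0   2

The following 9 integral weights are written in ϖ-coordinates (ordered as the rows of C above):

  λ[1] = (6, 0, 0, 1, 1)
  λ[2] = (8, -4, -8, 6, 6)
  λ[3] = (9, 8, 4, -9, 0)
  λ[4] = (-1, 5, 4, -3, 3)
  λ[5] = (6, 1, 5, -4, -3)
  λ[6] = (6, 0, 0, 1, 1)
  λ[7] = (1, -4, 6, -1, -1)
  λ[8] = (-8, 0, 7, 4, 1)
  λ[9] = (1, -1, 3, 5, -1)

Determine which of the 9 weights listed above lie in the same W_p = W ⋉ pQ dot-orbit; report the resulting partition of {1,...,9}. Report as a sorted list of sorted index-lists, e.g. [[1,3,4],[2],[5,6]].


Dynkin diagram of C (from the 8 off-diagonal −1 entries): D_5.

Each λ_j+ρ reduced to Ā_19; 5-tuples below use C's row order:

  [1] (7, 1, 1, 2, 2) · [2] (2, 0, 4, 3, 0) · [3] (7, 1, 1, 2, 2) · [4] (0, 4, 3, 2, 4) · [5] (7, 1, 1, 2, 2) · [6] (7, 1, 1, 2, 2) · [7] (2, 0, 4, 3, 0) · [8] (7, 1, 1, 2, 2) · [9] (2, 0, 4, 3, 0)

3 distinct reps among the 9 weights ⇒ 3 W_19-linkage classes:

[[1, 3, 5, 6, 8], [2, 7, 9], [4]]


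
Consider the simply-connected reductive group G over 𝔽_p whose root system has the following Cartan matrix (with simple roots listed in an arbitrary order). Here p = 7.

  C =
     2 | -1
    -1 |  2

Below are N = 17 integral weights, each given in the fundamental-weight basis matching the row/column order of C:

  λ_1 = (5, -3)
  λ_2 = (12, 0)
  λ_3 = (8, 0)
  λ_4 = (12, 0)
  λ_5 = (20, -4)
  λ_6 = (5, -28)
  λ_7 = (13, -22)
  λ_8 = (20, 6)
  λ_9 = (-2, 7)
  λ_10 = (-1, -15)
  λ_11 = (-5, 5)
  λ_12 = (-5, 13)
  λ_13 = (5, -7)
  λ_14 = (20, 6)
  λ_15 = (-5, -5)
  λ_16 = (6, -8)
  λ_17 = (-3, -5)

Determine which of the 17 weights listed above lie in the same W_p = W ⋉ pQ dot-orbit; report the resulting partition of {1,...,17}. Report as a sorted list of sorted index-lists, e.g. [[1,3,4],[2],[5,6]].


Dynkin diagram of C (from the 2 off-diagonal −1 entries): A_2.

Folding the 17 weights λ_j+ρ into Ā_7 (reps in the given 2-coord order):

  1: (4, 2)
  2: (0, 6)
  3: (4, 2)
  4: (0, 6)
  5: (3, 0)
  6: (0, 6)
  7: (0, 7)
  8: (0, 7)
  9: (0, 6)
  10: (0, 7)
  11: (4, 2)
  12: (3, 0)
  13: (0, 6)
  14: (0, 7)
  15: (3, 3)
  16: (0, 7)
  17: (4, 2)

5 distinct reps among the 17 weights ⇒ 5 W_7-linkage classes:

[[1, 3, 11, 17], [2, 4, 6, 9, 13], [5, 12], [7, 8, 10, 14, 16], [15]]


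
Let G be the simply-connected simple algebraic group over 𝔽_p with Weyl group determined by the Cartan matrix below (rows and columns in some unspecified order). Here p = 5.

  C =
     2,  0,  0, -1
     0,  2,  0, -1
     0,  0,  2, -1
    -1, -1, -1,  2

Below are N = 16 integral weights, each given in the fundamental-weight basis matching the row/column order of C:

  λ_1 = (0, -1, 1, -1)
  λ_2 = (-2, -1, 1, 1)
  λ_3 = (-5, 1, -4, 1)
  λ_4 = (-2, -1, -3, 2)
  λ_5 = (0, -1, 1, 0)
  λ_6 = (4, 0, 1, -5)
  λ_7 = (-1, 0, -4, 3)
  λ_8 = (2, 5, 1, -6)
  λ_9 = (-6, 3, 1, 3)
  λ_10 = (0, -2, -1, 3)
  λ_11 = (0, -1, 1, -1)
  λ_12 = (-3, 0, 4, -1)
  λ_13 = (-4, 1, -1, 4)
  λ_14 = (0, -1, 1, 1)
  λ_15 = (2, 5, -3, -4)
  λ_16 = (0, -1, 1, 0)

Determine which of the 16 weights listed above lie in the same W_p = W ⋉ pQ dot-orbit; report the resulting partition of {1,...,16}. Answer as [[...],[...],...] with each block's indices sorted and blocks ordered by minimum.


C ↔ D_4 under row/col permutation; |W(D_4)| = 192.

Folding the 16 weights λ_j+ρ into Ā_5 (reps in the given 4-coord order):

    1: (1, 0, 2, 0)
    2: (1, 0, 2, 1)
    3: (0, 2, 1, 1)
    4: (1, 0, 2, 0)
    5: (1, 0, 2, 1)
    6: (0, 2, 1, 1)
    7: (0, 1, 3, 0)
    8: (1, 0, 2, 1)
    9: (0, 1, 3, 0)
    10: (1, 1, 0, 0)
    11: (1, 0, 2, 0)
    12: (0, 1, 3, 0)
    13: (1, 0, 2, 0)
    14: (1, 0, 2, 0)
    15: (1, 0, 2, 1)
    16: (1, 0, 2, 1)

Grouping the 16 weights by Ā_5-representative: 5 linkage classes.

[[1, 4, 11, 13, 14], [2, 5, 8, 15, 16], [3, 6], [7, 9, 12], [10]]


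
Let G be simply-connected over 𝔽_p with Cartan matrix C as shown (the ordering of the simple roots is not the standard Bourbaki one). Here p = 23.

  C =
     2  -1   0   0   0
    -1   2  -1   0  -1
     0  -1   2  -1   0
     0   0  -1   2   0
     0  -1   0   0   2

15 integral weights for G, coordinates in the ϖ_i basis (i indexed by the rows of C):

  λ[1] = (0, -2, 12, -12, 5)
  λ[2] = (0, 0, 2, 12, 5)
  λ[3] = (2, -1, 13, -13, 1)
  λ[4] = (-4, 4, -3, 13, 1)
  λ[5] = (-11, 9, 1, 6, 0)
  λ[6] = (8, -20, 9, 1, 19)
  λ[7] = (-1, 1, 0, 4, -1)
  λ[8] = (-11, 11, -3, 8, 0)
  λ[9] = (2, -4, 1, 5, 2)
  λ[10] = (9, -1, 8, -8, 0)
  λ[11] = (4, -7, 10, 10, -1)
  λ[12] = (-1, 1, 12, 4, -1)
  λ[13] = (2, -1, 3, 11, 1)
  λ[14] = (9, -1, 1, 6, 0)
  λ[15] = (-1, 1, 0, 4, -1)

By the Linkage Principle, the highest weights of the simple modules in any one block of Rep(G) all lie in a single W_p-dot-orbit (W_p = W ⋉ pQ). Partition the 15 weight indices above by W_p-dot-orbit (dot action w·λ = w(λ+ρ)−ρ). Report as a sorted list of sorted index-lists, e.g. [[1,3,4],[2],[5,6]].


Dynkin diagram of C (from the 8 off-diagonal −1 entries): D_5.

W_23-reps of the 15 weights in Ā_23 (same 5-coord order as C):

  λ_1+ρ ↦ (0, 1, 1, 11, 5) · λ_2+ρ ↦ (0, 1, 1, 11, 5) · λ_3+ρ ↦ (3, 0, 2, 12, 2) · λ_4+ρ ↦ (3, 0, 2, 12, 2) · λ_5+ρ ↦ (10, 0, 2, 7, 1) · λ_6+ρ ↦ (10, 0, 2, 7, 1) · λ_7+ρ ↦ (0, 2, 1, 5, 0) · λ_8+ρ ↦ (10, 0, 2, 7, 1) · λ_9+ρ ↦ (0, 2, 1, 5, 0) · λ_10+ρ ↦ (10, 0, 2, 7, 1) · λ_11+ρ ↦ (0, 1, 1, 11, 5) · λ_12+ρ ↦ (0, 2, 1, 5, 0) · λ_13+ρ ↦ (3, 0, 2, 12, 2) · λ_14+ρ ↦ (10, 0, 2, 7, 1) · λ_15+ρ ↦ (0, 2, 1, 5, 0)

The 15 indices split into 4 linkage classes (same alcove rep ⇔ same W_23-dot-orbit):

[[1, 2, 11], [3, 4, 13], [5, 6, 8, 10, 14], [7, 9, 12, 15]]


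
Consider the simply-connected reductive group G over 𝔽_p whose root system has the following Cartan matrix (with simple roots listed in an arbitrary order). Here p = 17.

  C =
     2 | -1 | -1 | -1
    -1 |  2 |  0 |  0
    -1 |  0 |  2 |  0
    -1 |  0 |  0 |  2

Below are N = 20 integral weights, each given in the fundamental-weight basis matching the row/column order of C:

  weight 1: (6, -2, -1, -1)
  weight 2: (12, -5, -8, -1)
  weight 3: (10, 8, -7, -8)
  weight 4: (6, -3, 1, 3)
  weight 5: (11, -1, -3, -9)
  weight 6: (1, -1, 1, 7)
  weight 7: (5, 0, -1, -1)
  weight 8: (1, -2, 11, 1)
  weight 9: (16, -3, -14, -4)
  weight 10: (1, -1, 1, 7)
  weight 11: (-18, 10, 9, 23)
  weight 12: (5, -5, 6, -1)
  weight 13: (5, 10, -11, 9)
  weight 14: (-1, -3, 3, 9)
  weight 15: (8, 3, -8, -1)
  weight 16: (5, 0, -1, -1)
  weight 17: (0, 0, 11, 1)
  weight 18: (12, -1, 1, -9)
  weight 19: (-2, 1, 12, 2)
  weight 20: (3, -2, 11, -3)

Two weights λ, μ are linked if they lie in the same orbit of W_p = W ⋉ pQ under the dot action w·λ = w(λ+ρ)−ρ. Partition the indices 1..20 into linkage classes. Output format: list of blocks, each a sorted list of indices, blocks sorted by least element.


Root system D_4: the 4×4 matrix C matches after relabeling.

W_17-reps of the 20 weights in Ā_17 (same 4-coord order as C):

  λ_1+ρ ↦ (6, 1, 0, 0) · λ_2+ρ ↦ (2, 4, 7, 0) · λ_3+ρ ↦ (1, 6, 3, 4) · λ_4+ρ ↦ (4, 2, 2, 4) · λ_5+ρ ↦ (2, 0, 2, 8) · λ_6+ρ ↦ (2, 0, 2, 8) · λ_7+ρ ↦ (6, 1, 0, 0) · λ_8+ρ ↦ (1, 1, 12, 2) · λ_9+ρ ↦ (1, 1, 12, 2) · λ_10+ρ ↦ (2, 0, 2, 8) · λ_11+ρ ↦ (6, 1, 0, 0) · λ_12+ρ ↦ (2, 4, 7, 0) · λ_13+ρ ↦ (6, 1, 0, 0) · λ_14+ρ ↦ (2, 0, 2, 8) · λ_15+ρ ↦ (2, 4, 7, 0) · λ_16+ρ ↦ (6, 1, 0, 0) · λ_17+ρ ↦ (1, 1, 12, 2) · λ_18+ρ ↦ (2, 0, 2, 8) · λ_19+ρ ↦ (1, 1, 12, 2) · λ_20+ρ ↦ (1, 1, 12, 2)

6 distinct reps among the 20 weights ⇒ 6 W_17-linkage classes:

[[1, 7, 11, 13, 16], [2, 12, 15], [3], [4], [5, 6, 10, 14, 18], [8, 9, 17, 19, 20]]
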